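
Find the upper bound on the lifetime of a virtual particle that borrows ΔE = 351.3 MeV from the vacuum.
9.368 × 10^-25 s

Using the energy-time uncertainty principle:
ΔEΔt ≥ ℏ/2

For a virtual particle borrowing energy ΔE, the maximum lifetime is:
Δt_max = ℏ/(2ΔE)

Converting energy:
ΔE = 351.3 MeV = 5.628e-11 J

Δt_max = (1.055e-34 J·s) / (2 × 5.628e-11 J)
Δt_max = 9.368e-25 s = 9.368 × 10^-25 s

Virtual particles with higher borrowed energy exist for shorter times.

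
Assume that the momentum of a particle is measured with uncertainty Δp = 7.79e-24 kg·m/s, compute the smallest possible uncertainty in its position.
6.769 pm

Using the Heisenberg uncertainty principle:
ΔxΔp ≥ ℏ/2

The minimum uncertainty in position is:
Δx_min = ℏ/(2Δp)
Δx_min = (1.055e-34 J·s) / (2 × 7.790e-24 kg·m/s)
Δx_min = 6.769e-12 m = 6.769 pm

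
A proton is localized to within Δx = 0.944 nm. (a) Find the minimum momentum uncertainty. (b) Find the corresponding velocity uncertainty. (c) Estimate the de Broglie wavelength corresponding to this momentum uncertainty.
(a) Δp_min = 5.586 × 10^-26 kg·m/s
(b) Δv_min = 33.395 m/s
(c) λ_dB = 11.863 nm

Step-by-step:

(a) From the uncertainty principle:
Δp_min = ℏ/(2Δx) = (1.055e-34 J·s)/(2 × 9.440e-10 m) = 5.586e-26 kg·m/s

(b) The velocity uncertainty:
Δv = Δp/m = (5.586e-26 kg·m/s)/(1.673e-27 kg) = 3.339e+01 m/s = 33.395 m/s

(c) The de Broglie wavelength for this momentum:
λ = h/p = (6.626e-34 J·s)/(5.586e-26 kg·m/s) = 1.186e-08 m = 11.863 nm

Note: The de Broglie wavelength is comparable to the localization size, as expected from wave-particle duality.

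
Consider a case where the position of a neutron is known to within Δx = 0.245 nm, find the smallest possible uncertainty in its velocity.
128.494 m/s

Using the Heisenberg uncertainty principle and Δp = mΔv:
ΔxΔp ≥ ℏ/2
Δx(mΔv) ≥ ℏ/2

The minimum uncertainty in velocity is:
Δv_min = ℏ/(2mΔx)
Δv_min = (1.055e-34 J·s) / (2 × 1.675e-27 kg × 2.450e-10 m)
Δv_min = 1.285e+02 m/s = 128.494 m/s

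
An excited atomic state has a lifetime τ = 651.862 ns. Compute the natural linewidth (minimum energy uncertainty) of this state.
504.871 peV

Using the energy-time uncertainty principle:
ΔEΔt ≥ ℏ/2

The lifetime τ represents the time uncertainty Δt.
The natural linewidth (minimum energy uncertainty) is:

ΔE = ℏ/(2τ)
ΔE = (1.055e-34 J·s) / (2 × 6.519e-07 s)
ΔE = 8.089e-29 J = 504.871 peV

This natural linewidth limits the precision of spectroscopic measurements.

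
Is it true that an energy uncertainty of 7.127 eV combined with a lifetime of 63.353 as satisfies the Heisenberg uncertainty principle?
Yes, it satisfies the uncertainty relation.

Calculate the product ΔEΔt:
ΔE = 7.127 eV = 1.142e-18 J
ΔEΔt = (1.142e-18 J) × (6.335e-17 s)
ΔEΔt = 7.234e-35 J·s

Compare to the minimum allowed value ℏ/2:
ℏ/2 = 5.273e-35 J·s

Since ΔEΔt = 7.234e-35 J·s ≥ 5.273e-35 J·s = ℏ/2,
this satisfies the uncertainty relation.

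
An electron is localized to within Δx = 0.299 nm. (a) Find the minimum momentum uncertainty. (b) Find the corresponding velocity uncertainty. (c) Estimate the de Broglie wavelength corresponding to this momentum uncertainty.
(a) Δp_min = 1.763 × 10^-25 kg·m/s
(b) Δv_min = 193.591 km/s
(c) λ_dB = 3.757 nm

Step-by-step:

(a) From the uncertainty principle:
Δp_min = ℏ/(2Δx) = (1.055e-34 J·s)/(2 × 2.990e-10 m) = 1.763e-25 kg·m/s

(b) The velocity uncertainty:
Δv = Δp/m = (1.763e-25 kg·m/s)/(9.109e-31 kg) = 1.936e+05 m/s = 193.591 km/s

(c) The de Broglie wavelength for this momentum:
λ = h/p = (6.626e-34 J·s)/(1.763e-25 kg·m/s) = 3.757e-09 m = 3.757 nm

Note: The de Broglie wavelength is comparable to the localization size, as expected from wave-particle duality.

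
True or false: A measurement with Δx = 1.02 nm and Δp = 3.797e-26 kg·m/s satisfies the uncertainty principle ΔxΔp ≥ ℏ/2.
No, it violates the uncertainty principle (impossible measurement).

Calculate the product ΔxΔp:
ΔxΔp = (1.020e-09 m) × (3.797e-26 kg·m/s)
ΔxΔp = 3.873e-35 J·s

Compare to the minimum allowed value ℏ/2:
ℏ/2 = 5.273e-35 J·s

Since ΔxΔp = 3.873e-35 J·s < 5.273e-35 J·s = ℏ/2,
the measurement violates the uncertainty principle.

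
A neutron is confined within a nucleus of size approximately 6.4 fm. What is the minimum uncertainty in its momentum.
8.239 × 10^-21 kg·m/s

Using the Heisenberg uncertainty principle:
ΔxΔp ≥ ℏ/2

With Δx ≈ L = 6.400e-15 m (the confinement size):
Δp_min = ℏ/(2Δx)
Δp_min = (1.055e-34 J·s) / (2 × 6.400e-15 m)
Δp_min = 8.239e-21 kg·m/s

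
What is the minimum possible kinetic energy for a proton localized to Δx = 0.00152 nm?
2.245 eV

Localizing a particle requires giving it sufficient momentum uncertainty:

1. From uncertainty principle: Δp ≥ ℏ/(2Δx)
   Δp_min = (1.055e-34 J·s) / (2 × 1.520e-12 m)
   Δp_min = 3.469e-23 kg·m/s

2. This momentum uncertainty corresponds to kinetic energy:
   KE ≈ (Δp)²/(2m) = (3.469e-23)²/(2 × 1.673e-27 kg)
   KE = 3.597e-19 J = 2.245 eV

Tighter localization requires more energy.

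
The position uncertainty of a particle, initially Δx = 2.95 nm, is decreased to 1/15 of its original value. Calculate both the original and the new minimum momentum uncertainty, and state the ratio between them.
Original Δp_min = 1.787 × 10^-26 kg·m/s; new Δp'_min = 2.681 × 10^-25 kg·m/s; ratio Δp'_min/Δp_min = 15.

From the uncertainty principle ΔxΔp ≥ ℏ/2, the minimum momentum uncertainty is Δp_min = ℏ/(2Δx).

Original (Δx = 2.95 nm = 2.950e-09 m):
Δp_min = (1.055e-34 J·s)/(2 × 2.950e-09 m) = 1.787e-26 kg·m/s

When Δx → (1/15)Δx:
Δp'_min = ℏ/(2 × (1/15)Δx) = 15 × ℏ/(2Δx) = 15 × Δp_min
Δp'_min = 15 × 1.787e-26 kg·m/s = 2.681e-25 kg·m/s

Since Δp_min ∝ 1/Δx, when Δx is decreased to 1/15 of its original value, Δp_min increases to 15 times its original value.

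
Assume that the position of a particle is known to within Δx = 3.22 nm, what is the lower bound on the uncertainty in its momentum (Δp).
1.638 × 10^-26 kg·m/s

Using the Heisenberg uncertainty principle:
ΔxΔp ≥ ℏ/2

The minimum uncertainty in momentum is:
Δp_min = ℏ/(2Δx)
Δp_min = (1.055e-34 J·s) / (2 × 3.220e-09 m)
Δp_min = 1.638e-26 kg·m/s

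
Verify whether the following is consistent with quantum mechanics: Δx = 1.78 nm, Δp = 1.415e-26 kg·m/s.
No, it violates the uncertainty principle (impossible measurement).

Calculate the product ΔxΔp:
ΔxΔp = (1.780e-09 m) × (1.415e-26 kg·m/s)
ΔxΔp = 2.519e-35 J·s

Compare to the minimum allowed value ℏ/2:
ℏ/2 = 5.273e-35 J·s

Since ΔxΔp = 2.519e-35 J·s < 5.273e-35 J·s = ℏ/2,
the measurement violates the uncertainty principle.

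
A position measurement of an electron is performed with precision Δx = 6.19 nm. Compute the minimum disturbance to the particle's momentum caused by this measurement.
8.518 × 10^-27 kg·m/s

The uncertainty principle implies that measuring position disturbs momentum:
ΔxΔp ≥ ℏ/2

When we measure position with precision Δx, we necessarily introduce a momentum uncertainty:
Δp ≥ ℏ/(2Δx)
Δp_min = (1.055e-34 J·s) / (2 × 6.190e-09 m)
Δp_min = 8.518e-27 kg·m/s

The more precisely we measure position, the greater the momentum disturbance.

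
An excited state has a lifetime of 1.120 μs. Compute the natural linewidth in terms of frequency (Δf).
71.051 kHz

Using the energy-time uncertainty principle and E = hf:
ΔEΔt ≥ ℏ/2
hΔf·Δt ≥ ℏ/2

The minimum frequency uncertainty is:
Δf = ℏ/(2hτ) = 1/(4πτ)
Δf = 1/(4π × 1.120e-06 s)
Δf = 7.105e+04 Hz = 71.051 kHz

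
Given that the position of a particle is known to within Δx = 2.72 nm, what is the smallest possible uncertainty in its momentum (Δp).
1.939 × 10^-26 kg·m/s

Using the Heisenberg uncertainty principle:
ΔxΔp ≥ ℏ/2

The minimum uncertainty in momentum is:
Δp_min = ℏ/(2Δx)
Δp_min = (1.055e-34 J·s) / (2 × 2.720e-09 m)
Δp_min = 1.939e-26 kg·m/s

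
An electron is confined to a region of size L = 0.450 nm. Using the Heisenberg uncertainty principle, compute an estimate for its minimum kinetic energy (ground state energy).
47.037 meV

Using the uncertainty principle to estimate ground state energy:

1. The position uncertainty is approximately the confinement size:
   Δx ≈ L = 4.500e-10 m

2. From ΔxΔp ≥ ℏ/2, the minimum momentum uncertainty is:
   Δp ≈ ℏ/(2L) = 1.172e-25 kg·m/s

3. The kinetic energy is approximately:
   KE ≈ (Δp)²/(2m) = (1.172e-25)²/(2 × 9.109e-31 kg)
   KE ≈ 7.536e-21 J = 47.037 meV

This is an order-of-magnitude estimate of the ground state energy.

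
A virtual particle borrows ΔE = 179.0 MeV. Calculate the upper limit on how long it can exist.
1.839 ys

Using the energy-time uncertainty principle:
ΔEΔt ≥ ℏ/2

For a virtual particle borrowing energy ΔE, the maximum lifetime is:
Δt_max = ℏ/(2ΔE)

Converting energy:
ΔE = 179.0 MeV = 2.868e-11 J

Δt_max = (1.055e-34 J·s) / (2 × 2.868e-11 J)
Δt_max = 1.839e-24 s = 1.839 ys

Virtual particles with higher borrowed energy exist for shorter times.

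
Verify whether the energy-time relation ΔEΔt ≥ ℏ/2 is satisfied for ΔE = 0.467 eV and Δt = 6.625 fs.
Yes, it satisfies the uncertainty relation.

Calculate the product ΔEΔt:
ΔE = 0.467 eV = 7.482e-20 J
ΔEΔt = (7.482e-20 J) × (6.625e-15 s)
ΔEΔt = 4.957e-34 J·s

Compare to the minimum allowed value ℏ/2:
ℏ/2 = 5.273e-35 J·s

Since ΔEΔt = 4.957e-34 J·s ≥ 5.273e-35 J·s = ℏ/2,
this satisfies the uncertainty relation.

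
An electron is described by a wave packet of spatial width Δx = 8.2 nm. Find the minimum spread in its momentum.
6.430 × 10^-27 kg·m/s

For a wave packet, the spatial width Δx and momentum spread Δp are related by the uncertainty principle:
ΔxΔp ≥ ℏ/2

The minimum momentum spread is:
Δp_min = ℏ/(2Δx)
Δp_min = (1.055e-34 J·s) / (2 × 8.200e-09 m)
Δp_min = 6.430e-27 kg·m/s

A wave packet cannot have both a well-defined position and well-defined momentum.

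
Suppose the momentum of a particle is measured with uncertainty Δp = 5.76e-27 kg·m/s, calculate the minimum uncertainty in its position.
9.154 nm

Using the Heisenberg uncertainty principle:
ΔxΔp ≥ ℏ/2

The minimum uncertainty in position is:
Δx_min = ℏ/(2Δp)
Δx_min = (1.055e-34 J·s) / (2 × 5.760e-27 kg·m/s)
Δx_min = 9.154e-09 m = 9.154 nm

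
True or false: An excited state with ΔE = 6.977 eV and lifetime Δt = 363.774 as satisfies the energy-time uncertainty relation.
Yes, it satisfies the uncertainty relation.

Calculate the product ΔEΔt:
ΔE = 6.977 eV = 1.118e-18 J
ΔEΔt = (1.118e-18 J) × (3.638e-16 s)
ΔEΔt = 4.066e-34 J·s

Compare to the minimum allowed value ℏ/2:
ℏ/2 = 5.273e-35 J·s

Since ΔEΔt = 4.066e-34 J·s ≥ 5.273e-35 J·s = ℏ/2,
this satisfies the uncertainty relation.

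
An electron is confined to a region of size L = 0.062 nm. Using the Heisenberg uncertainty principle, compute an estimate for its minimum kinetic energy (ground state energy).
2.478 eV

Using the uncertainty principle to estimate ground state energy:

1. The position uncertainty is approximately the confinement size:
   Δx ≈ L = 6.200e-11 m

2. From ΔxΔp ≥ ℏ/2, the minimum momentum uncertainty is:
   Δp ≈ ℏ/(2L) = 8.505e-25 kg·m/s

3. The kinetic energy is approximately:
   KE ≈ (Δp)²/(2m) = (8.505e-25)²/(2 × 9.109e-31 kg)
   KE ≈ 3.970e-19 J = 2.478 eV

This is an order-of-magnitude estimate of the ground state energy.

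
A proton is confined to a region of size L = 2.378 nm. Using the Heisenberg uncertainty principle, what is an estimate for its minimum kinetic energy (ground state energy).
917.340 neV

Using the uncertainty principle to estimate ground state energy:

1. The position uncertainty is approximately the confinement size:
   Δx ≈ L = 2.378e-09 m

2. From ΔxΔp ≥ ℏ/2, the minimum momentum uncertainty is:
   Δp ≈ ℏ/(2L) = 2.217e-26 kg·m/s

3. The kinetic energy is approximately:
   KE ≈ (Δp)²/(2m) = (2.217e-26)²/(2 × 1.673e-27 kg)
   KE ≈ 1.470e-25 J = 917.340 neV

This is an order-of-magnitude estimate of the ground state energy.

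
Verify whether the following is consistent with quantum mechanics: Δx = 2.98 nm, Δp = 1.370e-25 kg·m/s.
Yes, it satisfies the uncertainty principle.

Calculate the product ΔxΔp:
ΔxΔp = (2.980e-09 m) × (1.370e-25 kg·m/s)
ΔxΔp = 4.083e-34 J·s

Compare to the minimum allowed value ℏ/2:
ℏ/2 = 5.273e-35 J·s

Since ΔxΔp = 4.083e-34 J·s ≥ 5.273e-35 J·s = ℏ/2,
the measurement satisfies the uncertainty principle.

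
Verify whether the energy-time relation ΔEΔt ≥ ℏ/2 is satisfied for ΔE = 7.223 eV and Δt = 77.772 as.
Yes, it satisfies the uncertainty relation.

Calculate the product ΔEΔt:
ΔE = 7.223 eV = 1.157e-18 J
ΔEΔt = (1.157e-18 J) × (7.777e-17 s)
ΔEΔt = 9.000e-35 J·s

Compare to the minimum allowed value ℏ/2:
ℏ/2 = 5.273e-35 J·s

Since ΔEΔt = 9.000e-35 J·s ≥ 5.273e-35 J·s = ℏ/2,
this satisfies the uncertainty relation.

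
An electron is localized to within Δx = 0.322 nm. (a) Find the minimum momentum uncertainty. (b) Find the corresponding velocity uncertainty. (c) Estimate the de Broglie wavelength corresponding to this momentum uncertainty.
(a) Δp_min = 1.638 × 10^-25 kg·m/s
(b) Δv_min = 179.763 km/s
(c) λ_dB = 4.046 nm

Step-by-step:

(a) From the uncertainty principle:
Δp_min = ℏ/(2Δx) = (1.055e-34 J·s)/(2 × 3.220e-10 m) = 1.638e-25 kg·m/s

(b) The velocity uncertainty:
Δv = Δp/m = (1.638e-25 kg·m/s)/(9.109e-31 kg) = 1.798e+05 m/s = 179.763 km/s

(c) The de Broglie wavelength for this momentum:
λ = h/p = (6.626e-34 J·s)/(1.638e-25 kg·m/s) = 4.046e-09 m = 4.046 nm

Note: The de Broglie wavelength is comparable to the localization size, as expected from wave-particle duality.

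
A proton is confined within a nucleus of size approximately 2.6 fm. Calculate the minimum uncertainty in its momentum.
2.028 × 10^-20 kg·m/s

Using the Heisenberg uncertainty principle:
ΔxΔp ≥ ℏ/2

With Δx ≈ L = 2.600e-15 m (the confinement size):
Δp_min = ℏ/(2Δx)
Δp_min = (1.055e-34 J·s) / (2 × 2.600e-15 m)
Δp_min = 2.028e-20 kg·m/s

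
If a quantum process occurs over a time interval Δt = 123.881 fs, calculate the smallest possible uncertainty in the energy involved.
2.657 meV

Using the energy-time uncertainty principle:
ΔEΔt ≥ ℏ/2

The minimum uncertainty in energy is:
ΔE_min = ℏ/(2Δt)
ΔE_min = (1.055e-34 J·s) / (2 × 1.239e-13 s)
ΔE_min = 4.256e-22 J = 2.657 meV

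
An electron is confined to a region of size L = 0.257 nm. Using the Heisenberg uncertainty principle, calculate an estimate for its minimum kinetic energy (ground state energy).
144.210 meV

Using the uncertainty principle to estimate ground state energy:

1. The position uncertainty is approximately the confinement size:
   Δx ≈ L = 2.570e-10 m

2. From ΔxΔp ≥ ℏ/2, the minimum momentum uncertainty is:
   Δp ≈ ℏ/(2L) = 2.052e-25 kg·m/s

3. The kinetic energy is approximately:
   KE ≈ (Δp)²/(2m) = (2.052e-25)²/(2 × 9.109e-31 kg)
   KE ≈ 2.311e-20 J = 144.210 meV

This is an order-of-magnitude estimate of the ground state energy.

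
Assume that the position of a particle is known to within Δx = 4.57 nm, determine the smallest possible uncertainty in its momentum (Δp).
1.154 × 10^-26 kg·m/s

Using the Heisenberg uncertainty principle:
ΔxΔp ≥ ℏ/2

The minimum uncertainty in momentum is:
Δp_min = ℏ/(2Δx)
Δp_min = (1.055e-34 J·s) / (2 × 4.570e-09 m)
Δp_min = 1.154e-26 kg·m/s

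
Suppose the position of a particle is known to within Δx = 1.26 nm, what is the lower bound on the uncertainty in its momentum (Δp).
4.185 × 10^-26 kg·m/s

Using the Heisenberg uncertainty principle:
ΔxΔp ≥ ℏ/2

The minimum uncertainty in momentum is:
Δp_min = ℏ/(2Δx)
Δp_min = (1.055e-34 J·s) / (2 × 1.260e-09 m)
Δp_min = 4.185e-26 kg·m/s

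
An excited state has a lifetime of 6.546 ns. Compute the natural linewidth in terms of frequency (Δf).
12.157 MHz

Using the energy-time uncertainty principle and E = hf:
ΔEΔt ≥ ℏ/2
hΔf·Δt ≥ ℏ/2

The minimum frequency uncertainty is:
Δf = ℏ/(2hτ) = 1/(4πτ)
Δf = 1/(4π × 6.546e-09 s)
Δf = 1.216e+07 Hz = 12.157 MHz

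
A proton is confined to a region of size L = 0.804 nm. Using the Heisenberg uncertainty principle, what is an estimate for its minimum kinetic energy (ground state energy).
8.025 μeV

Using the uncertainty principle to estimate ground state energy:

1. The position uncertainty is approximately the confinement size:
   Δx ≈ L = 8.040e-10 m

2. From ΔxΔp ≥ ℏ/2, the minimum momentum uncertainty is:
   Δp ≈ ℏ/(2L) = 6.558e-26 kg·m/s

3. The kinetic energy is approximately:
   KE ≈ (Δp)²/(2m) = (6.558e-26)²/(2 × 1.673e-27 kg)
   KE ≈ 1.286e-24 J = 8.025 μeV

This is an order-of-magnitude estimate of the ground state energy.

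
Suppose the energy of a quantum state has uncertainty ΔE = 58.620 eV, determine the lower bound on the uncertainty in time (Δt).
5.614 as

Using the energy-time uncertainty principle:
ΔEΔt ≥ ℏ/2

The minimum uncertainty in time is:
Δt_min = ℏ/(2ΔE)
Δt_min = (1.055e-34 J·s) / (2 × 9.392e-18 J)
Δt_min = 5.614e-18 s = 5.614 as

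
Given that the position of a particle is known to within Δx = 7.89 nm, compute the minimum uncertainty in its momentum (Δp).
6.683 × 10^-27 kg·m/s

Using the Heisenberg uncertainty principle:
ΔxΔp ≥ ℏ/2

The minimum uncertainty in momentum is:
Δp_min = ℏ/(2Δx)
Δp_min = (1.055e-34 J·s) / (2 × 7.890e-09 m)
Δp_min = 6.683e-27 kg·m/s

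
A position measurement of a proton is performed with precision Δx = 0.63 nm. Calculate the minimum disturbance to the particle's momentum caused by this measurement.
8.370 × 10^-26 kg·m/s

The uncertainty principle implies that measuring position disturbs momentum:
ΔxΔp ≥ ℏ/2

When we measure position with precision Δx, we necessarily introduce a momentum uncertainty:
Δp ≥ ℏ/(2Δx)
Δp_min = (1.055e-34 J·s) / (2 × 6.300e-10 m)
Δp_min = 8.370e-26 kg·m/s

The more precisely we measure position, the greater the momentum disturbance.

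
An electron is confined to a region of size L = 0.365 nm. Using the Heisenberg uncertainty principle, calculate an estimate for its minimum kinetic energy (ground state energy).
71.495 meV

Using the uncertainty principle to estimate ground state energy:

1. The position uncertainty is approximately the confinement size:
   Δx ≈ L = 3.650e-10 m

2. From ΔxΔp ≥ ℏ/2, the minimum momentum uncertainty is:
   Δp ≈ ℏ/(2L) = 1.445e-25 kg·m/s

3. The kinetic energy is approximately:
   KE ≈ (Δp)²/(2m) = (1.445e-25)²/(2 × 9.109e-31 kg)
   KE ≈ 1.145e-20 J = 71.495 meV

This is an order-of-magnitude estimate of the ground state energy.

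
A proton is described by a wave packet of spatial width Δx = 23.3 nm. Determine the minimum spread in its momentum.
2.263 × 10^-27 kg·m/s

For a wave packet, the spatial width Δx and momentum spread Δp are related by the uncertainty principle:
ΔxΔp ≥ ℏ/2

The minimum momentum spread is:
Δp_min = ℏ/(2Δx)
Δp_min = (1.055e-34 J·s) / (2 × 2.330e-08 m)
Δp_min = 2.263e-27 kg·m/s

A wave packet cannot have both a well-defined position and well-defined momentum.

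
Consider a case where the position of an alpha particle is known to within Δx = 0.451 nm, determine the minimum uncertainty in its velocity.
17.595 m/s

Using the Heisenberg uncertainty principle and Δp = mΔv:
ΔxΔp ≥ ℏ/2
Δx(mΔv) ≥ ℏ/2

The minimum uncertainty in velocity is:
Δv_min = ℏ/(2mΔx)
Δv_min = (1.055e-34 J·s) / (2 × 6.645e-27 kg × 4.510e-10 m)
Δv_min = 1.760e+01 m/s = 17.595 m/s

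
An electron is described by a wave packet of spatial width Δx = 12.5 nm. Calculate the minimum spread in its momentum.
4.218 × 10^-27 kg·m/s

For a wave packet, the spatial width Δx and momentum spread Δp are related by the uncertainty principle:
ΔxΔp ≥ ℏ/2

The minimum momentum spread is:
Δp_min = ℏ/(2Δx)
Δp_min = (1.055e-34 J·s) / (2 × 1.250e-08 m)
Δp_min = 4.218e-27 kg·m/s

A wave packet cannot have both a well-defined position and well-defined momentum.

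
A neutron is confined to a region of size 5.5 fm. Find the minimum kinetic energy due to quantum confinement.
171.250 keV

Using the uncertainty principle:

1. Position uncertainty: Δx ≈ 5.500e-15 m
2. Minimum momentum uncertainty: Δp = ℏ/(2Δx) = 9.587e-21 kg·m/s
3. Minimum kinetic energy:
   KE = (Δp)²/(2m) = (9.587e-21)²/(2 × 1.675e-27 kg)
   KE = 2.744e-14 J = 171.250 keV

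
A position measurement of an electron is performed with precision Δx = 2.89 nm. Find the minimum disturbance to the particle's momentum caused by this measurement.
1.825 × 10^-26 kg·m/s

The uncertainty principle implies that measuring position disturbs momentum:
ΔxΔp ≥ ℏ/2

When we measure position with precision Δx, we necessarily introduce a momentum uncertainty:
Δp ≥ ℏ/(2Δx)
Δp_min = (1.055e-34 J·s) / (2 × 2.890e-09 m)
Δp_min = 1.825e-26 kg·m/s

The more precisely we measure position, the greater the momentum disturbance.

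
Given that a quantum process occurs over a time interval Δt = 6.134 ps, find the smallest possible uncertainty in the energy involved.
53.653 μeV

Using the energy-time uncertainty principle:
ΔEΔt ≥ ℏ/2

The minimum uncertainty in energy is:
ΔE_min = ℏ/(2Δt)
ΔE_min = (1.055e-34 J·s) / (2 × 6.134e-12 s)
ΔE_min = 8.596e-24 J = 53.653 μeV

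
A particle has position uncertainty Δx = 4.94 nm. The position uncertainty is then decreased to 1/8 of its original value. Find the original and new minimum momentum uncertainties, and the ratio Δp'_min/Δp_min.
Original Δp_min = 1.067 × 10^-26 kg·m/s; new Δp'_min = 8.539 × 10^-26 kg·m/s; ratio Δp'_min/Δp_min = 8.

From the uncertainty principle ΔxΔp ≥ ℏ/2, the minimum momentum uncertainty is Δp_min = ℏ/(2Δx).

Original (Δx = 4.94 nm = 4.940e-09 m):
Δp_min = (1.055e-34 J·s)/(2 × 4.940e-09 m) = 1.067e-26 kg·m/s

When Δx → (1/8)Δx:
Δp'_min = ℏ/(2 × (1/8)Δx) = 8 × ℏ/(2Δx) = 8 × Δp_min
Δp'_min = 8 × 1.067e-26 kg·m/s = 8.539e-26 kg·m/s

Since Δp_min ∝ 1/Δx, when Δx is decreased to 1/8 of its original value, Δp_min increases to 8 times its original value.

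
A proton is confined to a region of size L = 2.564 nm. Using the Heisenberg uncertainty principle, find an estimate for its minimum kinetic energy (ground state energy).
789.075 neV

Using the uncertainty principle to estimate ground state energy:

1. The position uncertainty is approximately the confinement size:
   Δx ≈ L = 2.564e-09 m

2. From ΔxΔp ≥ ℏ/2, the minimum momentum uncertainty is:
   Δp ≈ ℏ/(2L) = 2.056e-26 kg·m/s

3. The kinetic energy is approximately:
   KE ≈ (Δp)²/(2m) = (2.056e-26)²/(2 × 1.673e-27 kg)
   KE ≈ 1.264e-25 J = 789.075 neV

This is an order-of-magnitude estimate of the ground state energy.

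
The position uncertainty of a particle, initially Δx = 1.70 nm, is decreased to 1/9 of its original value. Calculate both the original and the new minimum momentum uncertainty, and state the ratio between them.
Original Δp_min = 3.102 × 10^-26 kg·m/s; new Δp'_min = 2.792 × 10^-25 kg·m/s; ratio Δp'_min/Δp_min = 9.

From the uncertainty principle ΔxΔp ≥ ℏ/2, the minimum momentum uncertainty is Δp_min = ℏ/(2Δx).

Original (Δx = 1.70 nm = 1.700e-09 m):
Δp_min = (1.055e-34 J·s)/(2 × 1.700e-09 m) = 3.102e-26 kg·m/s

When Δx → (1/9)Δx:
Δp'_min = ℏ/(2 × (1/9)Δx) = 9 × ℏ/(2Δx) = 9 × Δp_min
Δp'_min = 9 × 3.102e-26 kg·m/s = 2.792e-25 kg·m/s

Since Δp_min ∝ 1/Δx, when Δx is decreased to 1/9 of its original value, Δp_min increases to 9 times its original value.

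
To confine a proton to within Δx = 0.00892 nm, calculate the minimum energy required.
65.197 meV

Localizing a particle requires giving it sufficient momentum uncertainty:

1. From uncertainty principle: Δp ≥ ℏ/(2Δx)
   Δp_min = (1.055e-34 J·s) / (2 × 8.920e-12 m)
   Δp_min = 5.911e-24 kg·m/s

2. This momentum uncertainty corresponds to kinetic energy:
   KE ≈ (Δp)²/(2m) = (5.911e-24)²/(2 × 1.673e-27 kg)
   KE = 1.045e-20 J = 65.197 meV

Tighter localization requires more energy.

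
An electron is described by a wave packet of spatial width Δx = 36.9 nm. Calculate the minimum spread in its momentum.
1.429 × 10^-27 kg·m/s

For a wave packet, the spatial width Δx and momentum spread Δp are related by the uncertainty principle:
ΔxΔp ≥ ℏ/2

The minimum momentum spread is:
Δp_min = ℏ/(2Δx)
Δp_min = (1.055e-34 J·s) / (2 × 3.690e-08 m)
Δp_min = 1.429e-27 kg·m/s

A wave packet cannot have both a well-defined position and well-defined momentum.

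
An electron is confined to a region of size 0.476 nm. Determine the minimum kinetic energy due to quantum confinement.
42.039 meV

Using the uncertainty principle:

1. Position uncertainty: Δx ≈ 4.760e-10 m
2. Minimum momentum uncertainty: Δp = ℏ/(2Δx) = 1.108e-25 kg·m/s
3. Minimum kinetic energy:
   KE = (Δp)²/(2m) = (1.108e-25)²/(2 × 9.109e-31 kg)
   KE = 6.735e-21 J = 42.039 meV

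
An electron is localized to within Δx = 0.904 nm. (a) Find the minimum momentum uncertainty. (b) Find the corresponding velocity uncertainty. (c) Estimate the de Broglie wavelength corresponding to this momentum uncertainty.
(a) Δp_min = 5.833 × 10^-26 kg·m/s
(b) Δv_min = 64.031 km/s
(c) λ_dB = 11.360 nm

Step-by-step:

(a) From the uncertainty principle:
Δp_min = ℏ/(2Δx) = (1.055e-34 J·s)/(2 × 9.040e-10 m) = 5.833e-26 kg·m/s

(b) The velocity uncertainty:
Δv = Δp/m = (5.833e-26 kg·m/s)/(9.109e-31 kg) = 6.403e+04 m/s = 64.031 km/s

(c) The de Broglie wavelength for this momentum:
λ = h/p = (6.626e-34 J·s)/(5.833e-26 kg·m/s) = 1.136e-08 m = 11.360 nm

Note: The de Broglie wavelength is comparable to the localization size, as expected from wave-particle duality.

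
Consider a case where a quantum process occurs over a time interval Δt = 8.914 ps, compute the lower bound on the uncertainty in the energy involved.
36.920 μeV

Using the energy-time uncertainty principle:
ΔEΔt ≥ ℏ/2

The minimum uncertainty in energy is:
ΔE_min = ℏ/(2Δt)
ΔE_min = (1.055e-34 J·s) / (2 × 8.914e-12 s)
ΔE_min = 5.915e-24 J = 36.920 μeV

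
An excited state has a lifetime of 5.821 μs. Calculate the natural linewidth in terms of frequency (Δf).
13.671 kHz

Using the energy-time uncertainty principle and E = hf:
ΔEΔt ≥ ℏ/2
hΔf·Δt ≥ ℏ/2

The minimum frequency uncertainty is:
Δf = ℏ/(2hτ) = 1/(4πτ)
Δf = 1/(4π × 5.821e-06 s)
Δf = 1.367e+04 Hz = 13.671 kHz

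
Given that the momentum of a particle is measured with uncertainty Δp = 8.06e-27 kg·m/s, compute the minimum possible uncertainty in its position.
6.542 nm

Using the Heisenberg uncertainty principle:
ΔxΔp ≥ ℏ/2

The minimum uncertainty in position is:
Δx_min = ℏ/(2Δp)
Δx_min = (1.055e-34 J·s) / (2 × 8.060e-27 kg·m/s)
Δx_min = 6.542e-09 m = 6.542 nm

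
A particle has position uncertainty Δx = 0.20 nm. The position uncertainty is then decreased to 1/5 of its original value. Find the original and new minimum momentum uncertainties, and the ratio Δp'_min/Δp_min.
Original Δp_min = 2.636 × 10^-25 kg·m/s; new Δp'_min = 1.318 × 10^-24 kg·m/s; ratio Δp'_min/Δp_min = 5.

From the uncertainty principle ΔxΔp ≥ ℏ/2, the minimum momentum uncertainty is Δp_min = ℏ/(2Δx).

Original (Δx = 0.20 nm = 2.000e-10 m):
Δp_min = (1.055e-34 J·s)/(2 × 2.000e-10 m) = 2.636e-25 kg·m/s

When Δx → (1/5)Δx:
Δp'_min = ℏ/(2 × (1/5)Δx) = 5 × ℏ/(2Δx) = 5 × Δp_min
Δp'_min = 5 × 2.636e-25 kg·m/s = 1.318e-24 kg·m/s

Since Δp_min ∝ 1/Δx, when Δx is decreased to 1/5 of its original value, Δp_min increases to 5 times its original value.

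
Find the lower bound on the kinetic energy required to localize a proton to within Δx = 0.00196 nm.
1.350 eV

Localizing a particle requires giving it sufficient momentum uncertainty:

1. From uncertainty principle: Δp ≥ ℏ/(2Δx)
   Δp_min = (1.055e-34 J·s) / (2 × 1.960e-12 m)
   Δp_min = 2.690e-23 kg·m/s

2. This momentum uncertainty corresponds to kinetic energy:
   KE ≈ (Δp)²/(2m) = (2.690e-23)²/(2 × 1.673e-27 kg)
   KE = 2.163e-19 J = 1.350 eV

Tighter localization requires more energy.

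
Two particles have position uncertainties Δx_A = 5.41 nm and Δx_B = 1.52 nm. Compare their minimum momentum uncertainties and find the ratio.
Particle B has the larger minimum momentum uncertainty, by a factor of 3.56.

For each particle, the minimum momentum uncertainty is Δp_min = ℏ/(2Δx):

Particle A: Δp_A = ℏ/(2×5.410e-09 m) = 9.747e-27 kg·m/s
Particle B: Δp_B = ℏ/(2×1.520e-09 m) = 3.469e-26 kg·m/s

Ratio: Δp_B/Δp_A = 3.56

Since Δp_min ∝ 1/Δx, the particle with smaller position uncertainty (B) has larger momentum uncertainty.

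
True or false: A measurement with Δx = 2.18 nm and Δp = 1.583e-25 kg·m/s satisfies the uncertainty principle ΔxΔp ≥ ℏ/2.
Yes, it satisfies the uncertainty principle.

Calculate the product ΔxΔp:
ΔxΔp = (2.180e-09 m) × (1.583e-25 kg·m/s)
ΔxΔp = 3.451e-34 J·s

Compare to the minimum allowed value ℏ/2:
ℏ/2 = 5.273e-35 J·s

Since ΔxΔp = 3.451e-34 J·s ≥ 5.273e-35 J·s = ℏ/2,
the measurement satisfies the uncertainty principle.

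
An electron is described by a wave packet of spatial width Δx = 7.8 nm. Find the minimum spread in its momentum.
6.760 × 10^-27 kg·m/s

For a wave packet, the spatial width Δx and momentum spread Δp are related by the uncertainty principle:
ΔxΔp ≥ ℏ/2

The minimum momentum spread is:
Δp_min = ℏ/(2Δx)
Δp_min = (1.055e-34 J·s) / (2 × 7.800e-09 m)
Δp_min = 6.760e-27 kg·m/s

A wave packet cannot have both a well-defined position and well-defined momentum.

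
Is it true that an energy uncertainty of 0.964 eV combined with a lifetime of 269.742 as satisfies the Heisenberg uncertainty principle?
No, it violates the uncertainty relation.

Calculate the product ΔEΔt:
ΔE = 0.964 eV = 1.544e-19 J
ΔEΔt = (1.544e-19 J) × (2.697e-16 s)
ΔEΔt = 4.166e-35 J·s

Compare to the minimum allowed value ℏ/2:
ℏ/2 = 5.273e-35 J·s

Since ΔEΔt = 4.166e-35 J·s < 5.273e-35 J·s = ℏ/2,
this violates the uncertainty relation.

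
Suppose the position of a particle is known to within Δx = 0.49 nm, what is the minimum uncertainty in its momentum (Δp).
1.076 × 10^-25 kg·m/s

Using the Heisenberg uncertainty principle:
ΔxΔp ≥ ℏ/2

The minimum uncertainty in momentum is:
Δp_min = ℏ/(2Δx)
Δp_min = (1.055e-34 J·s) / (2 × 4.900e-10 m)
Δp_min = 1.076e-25 kg·m/s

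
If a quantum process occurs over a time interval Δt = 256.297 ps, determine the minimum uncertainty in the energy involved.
1.284 μeV

Using the energy-time uncertainty principle:
ΔEΔt ≥ ℏ/2

The minimum uncertainty in energy is:
ΔE_min = ℏ/(2Δt)
ΔE_min = (1.055e-34 J·s) / (2 × 2.563e-10 s)
ΔE_min = 2.057e-25 J = 1.284 μeV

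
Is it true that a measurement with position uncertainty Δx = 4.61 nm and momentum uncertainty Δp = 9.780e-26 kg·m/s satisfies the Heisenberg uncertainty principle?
Yes, it satisfies the uncertainty principle.

Calculate the product ΔxΔp:
ΔxΔp = (4.610e-09 m) × (9.780e-26 kg·m/s)
ΔxΔp = 4.509e-34 J·s

Compare to the minimum allowed value ℏ/2:
ℏ/2 = 5.273e-35 J·s

Since ΔxΔp = 4.509e-34 J·s ≥ 5.273e-35 J·s = ℏ/2,
the measurement satisfies the uncertainty principle.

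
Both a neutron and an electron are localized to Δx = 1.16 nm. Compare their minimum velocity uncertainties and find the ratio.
The electron has the larger minimum velocity uncertainty, by a ratio of 1838.7.

For both particles, Δp_min = ℏ/(2Δx) = 4.546e-26 kg·m/s (same for both).

The velocity uncertainty is Δv = Δp/m:
- neutron: Δv = 4.546e-26 / 1.675e-27 = 2.714e+01 m/s = 27.139 m/s
- electron: Δv = 4.546e-26 / 9.109e-31 = 4.990e+04 m/s = 49.900 km/s

Ratio: 4.990e+04 / 2.714e+01 = 1838.7

The lighter particle has larger velocity uncertainty because Δv ∝ 1/m.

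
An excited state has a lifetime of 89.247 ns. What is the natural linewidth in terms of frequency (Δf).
891.654 kHz

Using the energy-time uncertainty principle and E = hf:
ΔEΔt ≥ ℏ/2
hΔf·Δt ≥ ℏ/2

The minimum frequency uncertainty is:
Δf = ℏ/(2hτ) = 1/(4πτ)
Δf = 1/(4π × 8.925e-08 s)
Δf = 8.917e+05 Hz = 891.654 kHz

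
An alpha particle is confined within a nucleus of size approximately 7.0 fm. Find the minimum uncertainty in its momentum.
7.533 × 10^-21 kg·m/s

Using the Heisenberg uncertainty principle:
ΔxΔp ≥ ℏ/2

With Δx ≈ L = 7.000e-15 m (the confinement size):
Δp_min = ℏ/(2Δx)
Δp_min = (1.055e-34 J·s) / (2 × 7.000e-15 m)
Δp_min = 7.533e-21 kg·m/s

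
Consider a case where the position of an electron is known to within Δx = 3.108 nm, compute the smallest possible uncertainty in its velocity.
18.624 km/s

Using the Heisenberg uncertainty principle and Δp = mΔv:
ΔxΔp ≥ ℏ/2
Δx(mΔv) ≥ ℏ/2

The minimum uncertainty in velocity is:
Δv_min = ℏ/(2mΔx)
Δv_min = (1.055e-34 J·s) / (2 × 9.109e-31 kg × 3.108e-09 m)
Δv_min = 1.862e+04 m/s = 18.624 km/s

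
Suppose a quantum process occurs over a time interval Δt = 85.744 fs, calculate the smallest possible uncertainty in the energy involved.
3.838 meV

Using the energy-time uncertainty principle:
ΔEΔt ≥ ℏ/2

The minimum uncertainty in energy is:
ΔE_min = ℏ/(2Δt)
ΔE_min = (1.055e-34 J·s) / (2 × 8.574e-14 s)
ΔE_min = 6.150e-22 J = 3.838 meV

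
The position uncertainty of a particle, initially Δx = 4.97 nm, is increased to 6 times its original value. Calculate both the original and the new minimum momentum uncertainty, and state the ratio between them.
Original Δp_min = 1.061 × 10^-26 kg·m/s; new Δp'_min = 1.768 × 10^-27 kg·m/s; ratio Δp'_min/Δp_min = 1/6.

From the uncertainty principle ΔxΔp ≥ ℏ/2, the minimum momentum uncertainty is Δp_min = ℏ/(2Δx).

Original (Δx = 4.97 nm = 4.970e-09 m):
Δp_min = (1.055e-34 J·s)/(2 × 4.970e-09 m) = 1.061e-26 kg·m/s

When Δx → 6Δx:
Δp'_min = ℏ/(2 × 6Δx) = (1/6) × ℏ/(2Δx) = (1/6) × Δp_min
Δp'_min = 1/6 × 1.061e-26 kg·m/s = 1.768e-27 kg·m/s

Since Δp_min ∝ 1/Δx, when Δx is increased to 6 times its original value, Δp_min decreases to 1/6 of its original value.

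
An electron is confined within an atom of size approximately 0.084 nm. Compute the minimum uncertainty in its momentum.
6.277 × 10^-25 kg·m/s

Using the Heisenberg uncertainty principle:
ΔxΔp ≥ ℏ/2

With Δx ≈ L = 8.400e-11 m (the confinement size):
Δp_min = ℏ/(2Δx)
Δp_min = (1.055e-34 J·s) / (2 × 8.400e-11 m)
Δp_min = 6.277e-25 kg·m/s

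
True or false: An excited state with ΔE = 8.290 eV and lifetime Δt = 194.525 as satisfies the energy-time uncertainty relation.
Yes, it satisfies the uncertainty relation.

Calculate the product ΔEΔt:
ΔE = 8.290 eV = 1.328e-18 J
ΔEΔt = (1.328e-18 J) × (1.945e-16 s)
ΔEΔt = 2.584e-34 J·s

Compare to the minimum allowed value ℏ/2:
ℏ/2 = 5.273e-35 J·s

Since ΔEΔt = 2.584e-34 J·s ≥ 5.273e-35 J·s = ℏ/2,
this satisfies the uncertainty relation.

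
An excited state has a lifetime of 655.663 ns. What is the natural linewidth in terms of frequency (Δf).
121.369 kHz

Using the energy-time uncertainty principle and E = hf:
ΔEΔt ≥ ℏ/2
hΔf·Δt ≥ ℏ/2

The minimum frequency uncertainty is:
Δf = ℏ/(2hτ) = 1/(4πτ)
Δf = 1/(4π × 6.557e-07 s)
Δf = 1.214e+05 Hz = 121.369 kHz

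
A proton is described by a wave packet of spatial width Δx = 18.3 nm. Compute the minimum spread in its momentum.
2.881 × 10^-27 kg·m/s

For a wave packet, the spatial width Δx and momentum spread Δp are related by the uncertainty principle:
ΔxΔp ≥ ℏ/2

The minimum momentum spread is:
Δp_min = ℏ/(2Δx)
Δp_min = (1.055e-34 J·s) / (2 × 1.830e-08 m)
Δp_min = 2.881e-27 kg·m/s

A wave packet cannot have both a well-defined position and well-defined momentum.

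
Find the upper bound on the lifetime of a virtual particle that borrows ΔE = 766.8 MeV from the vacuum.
4.292 × 10^-25 s

Using the energy-time uncertainty principle:
ΔEΔt ≥ ℏ/2

For a virtual particle borrowing energy ΔE, the maximum lifetime is:
Δt_max = ℏ/(2ΔE)

Converting energy:
ΔE = 766.8 MeV = 1.229e-10 J

Δt_max = (1.055e-34 J·s) / (2 × 1.229e-10 J)
Δt_max = 4.292e-25 s = 4.292 × 10^-25 s

Virtual particles with higher borrowed energy exist for shorter times.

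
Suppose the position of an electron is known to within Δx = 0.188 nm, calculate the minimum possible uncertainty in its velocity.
307.893 km/s

Using the Heisenberg uncertainty principle and Δp = mΔv:
ΔxΔp ≥ ℏ/2
Δx(mΔv) ≥ ℏ/2

The minimum uncertainty in velocity is:
Δv_min = ℏ/(2mΔx)
Δv_min = (1.055e-34 J·s) / (2 × 9.109e-31 kg × 1.880e-10 m)
Δv_min = 3.079e+05 m/s = 307.893 km/s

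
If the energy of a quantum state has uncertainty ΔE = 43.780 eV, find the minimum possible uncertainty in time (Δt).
7.517 as

Using the energy-time uncertainty principle:
ΔEΔt ≥ ℏ/2

The minimum uncertainty in time is:
Δt_min = ℏ/(2ΔE)
Δt_min = (1.055e-34 J·s) / (2 × 7.014e-18 J)
Δt_min = 7.517e-18 s = 7.517 as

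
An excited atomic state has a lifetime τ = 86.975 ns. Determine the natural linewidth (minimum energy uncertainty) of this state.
3.784 neV

Using the energy-time uncertainty principle:
ΔEΔt ≥ ℏ/2

The lifetime τ represents the time uncertainty Δt.
The natural linewidth (minimum energy uncertainty) is:

ΔE = ℏ/(2τ)
ΔE = (1.055e-34 J·s) / (2 × 8.697e-08 s)
ΔE = 6.062e-28 J = 3.784 neV

This natural linewidth limits the precision of spectroscopic measurements.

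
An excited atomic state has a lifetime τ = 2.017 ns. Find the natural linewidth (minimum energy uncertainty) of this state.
163.166 neV

Using the energy-time uncertainty principle:
ΔEΔt ≥ ℏ/2

The lifetime τ represents the time uncertainty Δt.
The natural linewidth (minimum energy uncertainty) is:

ΔE = ℏ/(2τ)
ΔE = (1.055e-34 J·s) / (2 × 2.017e-09 s)
ΔE = 2.614e-26 J = 163.166 neV

This natural linewidth limits the precision of spectroscopic measurements.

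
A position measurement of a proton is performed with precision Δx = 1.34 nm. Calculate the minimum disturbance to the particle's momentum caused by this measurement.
3.935 × 10^-26 kg·m/s

The uncertainty principle implies that measuring position disturbs momentum:
ΔxΔp ≥ ℏ/2

When we measure position with precision Δx, we necessarily introduce a momentum uncertainty:
Δp ≥ ℏ/(2Δx)
Δp_min = (1.055e-34 J·s) / (2 × 1.340e-09 m)
Δp_min = 3.935e-26 kg·m/s

The more precisely we measure position, the greater the momentum disturbance.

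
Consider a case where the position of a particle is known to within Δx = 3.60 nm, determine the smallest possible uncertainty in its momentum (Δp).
1.465 × 10^-26 kg·m/s

Using the Heisenberg uncertainty principle:
ΔxΔp ≥ ℏ/2

The minimum uncertainty in momentum is:
Δp_min = ℏ/(2Δx)
Δp_min = (1.055e-34 J·s) / (2 × 3.600e-09 m)
Δp_min = 1.465e-26 kg·m/s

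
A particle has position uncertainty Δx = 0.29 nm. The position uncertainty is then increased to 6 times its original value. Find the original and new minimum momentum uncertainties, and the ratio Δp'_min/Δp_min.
Original Δp_min = 1.818 × 10^-25 kg·m/s; new Δp'_min = 3.030 × 10^-26 kg·m/s; ratio Δp'_min/Δp_min = 1/6.

From the uncertainty principle ΔxΔp ≥ ℏ/2, the minimum momentum uncertainty is Δp_min = ℏ/(2Δx).

Original (Δx = 0.29 nm = 2.900e-10 m):
Δp_min = (1.055e-34 J·s)/(2 × 2.900e-10 m) = 1.818e-25 kg·m/s

When Δx → 6Δx:
Δp'_min = ℏ/(2 × 6Δx) = (1/6) × ℏ/(2Δx) = (1/6) × Δp_min
Δp'_min = 1/6 × 1.818e-25 kg·m/s = 3.030e-26 kg·m/s

Since Δp_min ∝ 1/Δx, when Δx is increased to 6 times its original value, Δp_min decreases to 1/6 of its original value.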